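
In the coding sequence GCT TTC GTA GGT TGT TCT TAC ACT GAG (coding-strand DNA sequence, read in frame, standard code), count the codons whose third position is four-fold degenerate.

Codon 1 GCT (Ala): third position 4-fold.
Codon 2 TTC (Phe): third position 2-fold.
Codon 3 GTA (Val): third position 4-fold.
Codon 4 GGT (Gly): third position 4-fold.
Codon 5 TGT (Cys): third position 2-fold.
Codon 6 TCT (Ser): third position 4-fold.
Codon 7 TAC (Tyr): third position 2-fold.
Codon 8 ACT (Thr): third position 4-fold.
Codon 9 GAG (Glu): third position 2-fold.
Four-fold degenerate third positions: 5.

5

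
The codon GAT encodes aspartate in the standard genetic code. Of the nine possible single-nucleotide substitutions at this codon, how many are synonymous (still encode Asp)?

Position 1: none → 0 synonymous.
Position 2: none → 0 synonymous.
Position 3: GAC → 1 synonymous.
Total: 0 + 0 + 1 = 1.

1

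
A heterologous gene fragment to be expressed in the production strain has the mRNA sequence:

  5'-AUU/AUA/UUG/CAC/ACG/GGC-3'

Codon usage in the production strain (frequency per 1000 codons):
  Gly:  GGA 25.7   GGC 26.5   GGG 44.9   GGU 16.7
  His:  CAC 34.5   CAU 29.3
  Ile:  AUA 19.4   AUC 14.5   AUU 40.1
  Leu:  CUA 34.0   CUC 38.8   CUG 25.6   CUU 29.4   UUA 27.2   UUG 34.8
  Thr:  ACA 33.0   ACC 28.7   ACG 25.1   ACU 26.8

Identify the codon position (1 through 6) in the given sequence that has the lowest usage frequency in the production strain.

Codon 1 AUU (Ile): 40.1 per 1000.
Codon 2 AUA (Ile): 19.4 per 1000.
Codon 3 UUG (Leu): 34.8 per 1000.
Codon 4 CAC (His): 34.5 per 1000.
Codon 5 ACG (Thr): 25.1 per 1000.
Codon 6 GGC (Gly): 26.5 per 1000.
Lowest frequency is 19.4 at codon 2.

2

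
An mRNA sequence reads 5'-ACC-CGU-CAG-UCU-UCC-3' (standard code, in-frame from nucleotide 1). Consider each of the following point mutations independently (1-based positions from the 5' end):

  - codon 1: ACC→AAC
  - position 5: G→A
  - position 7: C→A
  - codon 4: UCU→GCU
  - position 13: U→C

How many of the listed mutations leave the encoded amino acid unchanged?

0

Codon 1: ACC (Thr) → AAC (Asn) — missense.
Codon 2: CGU (Arg) → CAU (His) — missense.
Codon 3: CAG (Gln) → AAG (Lys) — missense.
Codon 4: UCU (Ser) → GCU (Ala) — missense.
Codon 5: UCC (Ser) → CCC (Pro) — missense.
Synonymous: 0 of 5.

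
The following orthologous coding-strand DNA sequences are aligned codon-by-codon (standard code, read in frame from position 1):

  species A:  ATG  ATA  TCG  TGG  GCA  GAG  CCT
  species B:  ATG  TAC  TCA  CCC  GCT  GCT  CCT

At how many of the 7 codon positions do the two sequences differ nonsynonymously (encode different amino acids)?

3

Codon 1: ATG Met / ATG Met — identical.
Codon 2: ATA Ile / TAC Tyr — nonsynonymous.
Codon 3: TCG Ser / TCA Ser — synonymous.
Codon 4: TGG Trp / CCC Pro — nonsynonymous.
Codon 5: GCA Ala / GCT Ala — synonymous.
Codon 6: GAG Glu / GCT Ala — nonsynonymous.
Codon 7: CCT Pro / CCT Pro — identical.
Nonsynonymous differences: 3.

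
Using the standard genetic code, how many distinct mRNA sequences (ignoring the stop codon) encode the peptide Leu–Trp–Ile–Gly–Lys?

Leu: 6 codons.
Trp: 1 codon.
Ile: 3 codons.
Gly: 4 codons.
Lys: 2 codons.
6 × 1 × 3 × 4 × 2 = 144.

144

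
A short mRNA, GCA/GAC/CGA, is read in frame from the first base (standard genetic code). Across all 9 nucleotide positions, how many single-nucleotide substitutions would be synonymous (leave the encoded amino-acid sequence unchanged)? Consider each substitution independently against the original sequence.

Codon 1 (GCA, Ala): 3 synonymous substitutions.
Codon 2 (GAC, Asp): 1 synonymous substitution.
Codon 3 (CGA, Arg): 4 synonymous substitutions.
Total: 3 + 1 + 4 = 8.

8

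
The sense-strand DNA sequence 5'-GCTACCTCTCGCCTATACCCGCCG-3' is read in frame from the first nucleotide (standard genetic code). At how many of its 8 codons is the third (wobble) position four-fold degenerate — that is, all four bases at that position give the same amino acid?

Codon 1 GCT (Ala): third position 4-fold.
Codon 2 ACC (Thr): third position 4-fold.
Codon 3 TCT (Ser): third position 4-fold.
Codon 4 CGC (Arg): third position 4-fold.
Codon 5 CTA (Leu): third position 4-fold.
Codon 6 TAC (Tyr): third position 2-fold.
Codon 7 CCG (Pro): third position 4-fold.
Codon 8 CCG (Pro): third position 4-fold.
Four-fold degenerate third positions: 7.

7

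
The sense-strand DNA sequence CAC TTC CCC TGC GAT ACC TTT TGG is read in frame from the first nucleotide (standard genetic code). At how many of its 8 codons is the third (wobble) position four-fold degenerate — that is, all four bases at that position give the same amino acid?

Codon 1 CAC (His): third position 2-fold.
Codon 2 TTC (Phe): third position 2-fold.
Codon 3 CCC (Pro): third position 4-fold.
Codon 4 TGC (Cys): third position 2-fold.
Codon 5 GAT (Asp): third position 2-fold.
Codon 6 ACC (Thr): third position 4-fold.
Codon 7 TTT (Phe): third position 2-fold.
Codon 8 TGG (Trp): third position 1-fold.
Four-fold degenerate third positions: 2.

2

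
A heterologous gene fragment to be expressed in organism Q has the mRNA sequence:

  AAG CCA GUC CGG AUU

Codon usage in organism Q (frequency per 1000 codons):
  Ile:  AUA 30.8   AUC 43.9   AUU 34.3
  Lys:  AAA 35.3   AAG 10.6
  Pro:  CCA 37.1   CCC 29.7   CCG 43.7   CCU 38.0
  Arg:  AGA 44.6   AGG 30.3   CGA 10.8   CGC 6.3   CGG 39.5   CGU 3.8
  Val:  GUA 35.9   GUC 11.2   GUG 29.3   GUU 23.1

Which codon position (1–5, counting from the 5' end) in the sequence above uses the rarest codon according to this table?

1

Codon 1 AAG (Lys): 10.6 per 1000.
Codon 2 CCA (Pro): 37.1 per 1000.
Codon 3 GUC (Val): 11.2 per 1000.
Codon 4 CGG (Arg): 39.5 per 1000.
Codon 5 AUU (Ile): 34.3 per 1000.
Lowest frequency is 10.6 at codon 1.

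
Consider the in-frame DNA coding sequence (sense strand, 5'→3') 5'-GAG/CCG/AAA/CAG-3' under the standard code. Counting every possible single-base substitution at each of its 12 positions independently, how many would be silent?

Codon 1 (GAG, Glu): 1 synonymous substitution.
Codon 2 (CCG, Pro): 3 synonymous substitutions.
Codon 3 (AAA, Lys): 1 synonymous substitution.
Codon 4 (CAG, Gln): 1 synonymous substitution.
Total: 1 + 3 + 1 + 1 = 6.

6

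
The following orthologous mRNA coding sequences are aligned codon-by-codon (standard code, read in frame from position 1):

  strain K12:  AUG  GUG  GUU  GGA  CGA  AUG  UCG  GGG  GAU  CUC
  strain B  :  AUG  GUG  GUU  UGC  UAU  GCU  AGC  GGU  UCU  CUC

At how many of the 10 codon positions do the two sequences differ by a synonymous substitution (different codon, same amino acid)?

2

Codon 1: AUG Met / AUG Met — identical.
Codon 2: GUG Val / GUG Val — identical.
Codon 3: GUU Val / GUU Val — identical.
Codon 4: GGA Gly / UGC Cys — nonsynonymous.
Codon 5: CGA Arg / UAU Tyr — nonsynonymous.
Codon 6: AUG Met / GCU Ala — nonsynonymous.
Codon 7: UCG Ser / AGC Ser — synonymous.
Codon 8: GGG Gly / GGU Gly — synonymous.
Codon 9: GAU Asp / UCU Ser — nonsynonymous.
Codon 10: CUC Leu / CUC Leu — identical.
Synonymous differences: 2.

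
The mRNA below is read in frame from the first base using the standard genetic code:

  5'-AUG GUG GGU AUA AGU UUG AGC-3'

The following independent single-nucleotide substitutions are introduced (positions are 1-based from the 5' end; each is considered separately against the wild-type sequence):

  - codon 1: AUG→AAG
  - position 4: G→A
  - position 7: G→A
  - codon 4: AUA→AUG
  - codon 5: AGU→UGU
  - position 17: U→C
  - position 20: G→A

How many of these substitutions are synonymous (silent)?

Codon 1: AUG (Met) → AAG (Lys) — missense.
Codon 2: GUG (Val) → AUG (Met) — missense.
Codon 3: GGU (Gly) → AGU (Ser) — missense.
Codon 4: AUA (Ile) → AUG (Met) — missense.
Codon 5: AGU (Ser) → UGU (Cys) — missense.
Codon 6: UUG (Leu) → UCG (Ser) — missense.
Codon 7: AGC (Ser) → AAC (Asn) — missense.
Synonymous: 0 of 7.

0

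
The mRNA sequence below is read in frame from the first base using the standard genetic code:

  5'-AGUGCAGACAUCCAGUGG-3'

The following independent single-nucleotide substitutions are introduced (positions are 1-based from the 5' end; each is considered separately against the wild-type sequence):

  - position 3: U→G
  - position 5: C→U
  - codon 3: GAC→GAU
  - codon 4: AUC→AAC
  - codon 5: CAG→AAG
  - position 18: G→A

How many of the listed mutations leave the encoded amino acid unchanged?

Codon 1: AGU (Ser) → AGG (Arg) — missense.
Codon 2: GCA (Ala) → GUA (Val) — missense.
Codon 3: GAC (Asp) → GAU (Asp) — synonymous.
Codon 4: AUC (Ile) → AAC (Asn) — missense.
Codon 5: CAG (Gln) → AAG (Lys) — missense.
Codon 6: UGG (Trp) → UGA (Stop) — nonsense.
Synonymous: 1 of 6.

1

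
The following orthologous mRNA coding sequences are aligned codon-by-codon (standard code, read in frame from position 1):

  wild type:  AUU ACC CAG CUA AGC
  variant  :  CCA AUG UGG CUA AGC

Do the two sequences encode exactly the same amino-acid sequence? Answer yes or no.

Codon 1: AUU Ile / CCA Pro — nonsynonymous.
Codon 2: ACC Thr / AUG Met — nonsynonymous.
Codon 3: CAG Gln / UGG Trp — nonsynonymous.
Codon 4: CUA Leu / CUA Leu — identical.
Codon 5: AGC Ser / AGC Ser — identical.
Nonsynonymous differences: 3 → different protein.

no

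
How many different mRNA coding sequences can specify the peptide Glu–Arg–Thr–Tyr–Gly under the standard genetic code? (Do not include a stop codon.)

Glu: 2 codons.
Arg: 6 codons.
Thr: 4 codons.
Tyr: 2 codons.
Gly: 4 codons.
2 × 6 × 4 × 2 × 4 = 384.

384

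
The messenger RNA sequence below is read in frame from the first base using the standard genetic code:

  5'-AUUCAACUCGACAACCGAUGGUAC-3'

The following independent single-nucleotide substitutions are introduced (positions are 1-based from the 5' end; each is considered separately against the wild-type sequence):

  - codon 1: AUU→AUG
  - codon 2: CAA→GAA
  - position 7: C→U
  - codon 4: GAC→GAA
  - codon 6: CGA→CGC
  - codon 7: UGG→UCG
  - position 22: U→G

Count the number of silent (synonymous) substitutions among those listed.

Codon 1: AUU (Ile) → AUG (Met) — missense.
Codon 2: CAA (Gln) → GAA (Glu) — missense.
Codon 3: CUC (Leu) → UUC (Phe) — missense.
Codon 4: GAC (Asp) → GAA (Glu) — missense.
Codon 6: CGA (Arg) → CGC (Arg) — synonymous.
Codon 7: UGG (Trp) → UCG (Ser) — missense.
Codon 8: UAC (Tyr) → GAC (Asp) — missense.
Synonymous: 1 of 7.

1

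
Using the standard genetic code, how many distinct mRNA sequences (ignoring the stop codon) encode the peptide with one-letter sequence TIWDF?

Thr: 4 codons.
Ile: 3 codons.
Trp: 1 codon.
Asp: 2 codons.
Phe: 2 codons.
4 × 3 × 1 × 2 × 2 = 48.

48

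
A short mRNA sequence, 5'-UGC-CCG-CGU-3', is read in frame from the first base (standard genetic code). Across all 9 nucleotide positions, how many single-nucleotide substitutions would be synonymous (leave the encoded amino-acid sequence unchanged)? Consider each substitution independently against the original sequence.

Codon 1 (UGC, Cys): 1 synonymous substitution.
Codon 2 (CCG, Pro): 3 synonymous substitutions.
Codon 3 (CGU, Arg): 3 synonymous substitutions.
Total: 1 + 3 + 3 = 7.

7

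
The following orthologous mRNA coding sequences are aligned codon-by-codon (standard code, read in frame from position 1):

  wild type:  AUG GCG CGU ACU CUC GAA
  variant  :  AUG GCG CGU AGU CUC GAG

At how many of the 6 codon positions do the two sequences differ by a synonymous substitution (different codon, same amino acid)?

Codon 1: AUG Met / AUG Met — identical.
Codon 2: GCG Ala / GCG Ala — identical.
Codon 3: CGU Arg / CGU Arg — identical.
Codon 4: ACU Thr / AGU Ser — nonsynonymous.
Codon 5: CUC Leu / CUC Leu — identical.
Codon 6: GAA Glu / GAG Glu — synonymous.
Synonymous differences: 1.

1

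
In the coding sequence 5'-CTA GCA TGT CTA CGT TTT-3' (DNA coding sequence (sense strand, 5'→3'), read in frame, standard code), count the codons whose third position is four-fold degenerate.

4

Codon 1 CTA (Leu): third position 4-fold.
Codon 2 GCA (Ala): third position 4-fold.
Codon 3 TGT (Cys): third position 2-fold.
Codon 4 CTA (Leu): third position 4-fold.
Codon 5 CGT (Arg): third position 4-fold.
Codon 6 TTT (Phe): third position 2-fold.
Four-fold degenerate third positions: 4.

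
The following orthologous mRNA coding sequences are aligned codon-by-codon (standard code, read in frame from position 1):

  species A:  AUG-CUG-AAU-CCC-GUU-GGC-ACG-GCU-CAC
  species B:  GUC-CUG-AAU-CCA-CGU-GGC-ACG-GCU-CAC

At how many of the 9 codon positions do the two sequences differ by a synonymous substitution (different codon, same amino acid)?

1

Codon 1: AUG Met / GUC Val — nonsynonymous.
Codon 2: CUG Leu / CUG Leu — identical.
Codon 3: AAU Asn / AAU Asn — identical.
Codon 4: CCC Pro / CCA Pro — synonymous.
Codon 5: GUU Val / CGU Arg — nonsynonymous.
Codon 6: GGC Gly / GGC Gly — identical.
Codon 7: ACG Thr / ACG Thr — identical.
Codon 8: GCU Ala / GCU Ala — identical.
Codon 9: CAC His / CAC His — identical.
Synonymous differences: 1.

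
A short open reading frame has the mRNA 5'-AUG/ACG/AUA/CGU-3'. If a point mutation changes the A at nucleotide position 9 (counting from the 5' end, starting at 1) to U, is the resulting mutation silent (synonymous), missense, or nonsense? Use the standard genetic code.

Position 9 falls in codon 3: AUA → Ile.
After the substitution the codon is AUU → Ile.
Both encode Ile, so the change is synonymous.

silent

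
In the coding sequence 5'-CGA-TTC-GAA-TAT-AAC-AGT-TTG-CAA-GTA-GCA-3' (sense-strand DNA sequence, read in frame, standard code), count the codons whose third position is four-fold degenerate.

Codon 1 CGA (Arg): third position 4-fold.
Codon 2 TTC (Phe): third position 2-fold.
Codon 3 GAA (Glu): third position 2-fold.
Codon 4 TAT (Tyr): third position 2-fold.
Codon 5 AAC (Asn): third position 2-fold.
Codon 6 AGT (Ser): third position 2-fold.
Codon 7 TTG (Leu): third position 2-fold.
Codon 8 CAA (Gln): third position 2-fold.
Codon 9 GTA (Val): third position 4-fold.
Codon 10 GCA (Ala): third position 4-fold.
Four-fold degenerate third positions: 3.

3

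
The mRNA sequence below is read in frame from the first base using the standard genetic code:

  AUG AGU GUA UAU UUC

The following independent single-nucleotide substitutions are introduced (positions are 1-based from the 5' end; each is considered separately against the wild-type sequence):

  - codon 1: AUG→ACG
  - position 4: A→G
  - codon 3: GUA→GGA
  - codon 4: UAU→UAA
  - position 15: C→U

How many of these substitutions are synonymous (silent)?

1

Codon 1: AUG (Met) → ACG (Thr) — missense.
Codon 2: AGU (Ser) → GGU (Gly) — missense.
Codon 3: GUA (Val) → GGA (Gly) — missense.
Codon 4: UAU (Tyr) → UAA (Stop) — nonsense.
Codon 5: UUC (Phe) → UUU (Phe) — synonymous.
Synonymous: 1 of 5.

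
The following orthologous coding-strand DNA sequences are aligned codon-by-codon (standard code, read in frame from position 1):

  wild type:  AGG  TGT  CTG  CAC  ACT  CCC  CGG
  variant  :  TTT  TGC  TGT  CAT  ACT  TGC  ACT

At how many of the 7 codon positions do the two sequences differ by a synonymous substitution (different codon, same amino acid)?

2

Codon 1: AGG Arg / TTT Phe — nonsynonymous.
Codon 2: TGT Cys / TGC Cys — synonymous.
Codon 3: CTG Leu / TGT Cys — nonsynonymous.
Codon 4: CAC His / CAT His — synonymous.
Codon 5: ACT Thr / ACT Thr — identical.
Codon 6: CCC Pro / TGC Cys — nonsynonymous.
Codon 7: CGG Arg / ACT Thr — nonsynonymous.
Synonymous differences: 2.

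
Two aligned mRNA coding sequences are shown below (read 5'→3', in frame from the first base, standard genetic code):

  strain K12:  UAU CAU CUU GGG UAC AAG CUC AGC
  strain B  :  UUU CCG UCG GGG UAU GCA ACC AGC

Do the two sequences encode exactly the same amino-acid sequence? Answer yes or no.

Codon 1: UAU Tyr / UUU Phe — nonsynonymous.
Codon 2: CAU His / CCG Pro — nonsynonymous.
Codon 3: CUU Leu / UCG Ser — nonsynonymous.
Codon 4: GGG Gly / GGG Gly — identical.
Codon 5: UAC Tyr / UAU Tyr — synonymous.
Codon 6: AAG Lys / GCA Ala — nonsynonymous.
Codon 7: CUC Leu / ACC Thr — nonsynonymous.
Codon 8: AGC Ser / AGC Ser — identical.
Nonsynonymous differences: 5 → different protein.

no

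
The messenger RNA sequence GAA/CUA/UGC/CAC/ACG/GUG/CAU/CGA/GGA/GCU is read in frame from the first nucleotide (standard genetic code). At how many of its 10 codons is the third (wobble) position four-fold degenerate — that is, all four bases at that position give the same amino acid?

6

Codon 1 GAA (Glu): third position 2-fold.
Codon 2 CUA (Leu): third position 4-fold.
Codon 3 UGC (Cys): third position 2-fold.
Codon 4 CAC (His): third position 2-fold.
Codon 5 ACG (Thr): third position 4-fold.
Codon 6 GUG (Val): third position 4-fold.
Codon 7 CAU (His): third position 2-fold.
Codon 8 CGA (Arg): third position 4-fold.
Codon 9 GGA (Gly): third position 4-fold.
Codon 10 GCU (Ala): third position 4-fold.
Four-fold degenerate third positions: 6.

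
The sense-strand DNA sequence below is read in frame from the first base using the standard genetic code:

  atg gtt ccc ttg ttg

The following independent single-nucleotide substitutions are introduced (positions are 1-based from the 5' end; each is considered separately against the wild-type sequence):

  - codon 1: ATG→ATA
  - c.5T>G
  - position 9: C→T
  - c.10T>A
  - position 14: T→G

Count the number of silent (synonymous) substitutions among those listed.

Codon 1: ATG (Met) → ATA (Ile) — missense.
Codon 2: GTT (Val) → GGT (Gly) — missense.
Codon 3: CCC (Pro) → CCT (Pro) — synonymous.
Codon 4: TTG (Leu) → ATG (Met) — missense.
Codon 5: TTG (Leu) → TGG (Trp) — missense.
Synonymous: 1 of 5.

1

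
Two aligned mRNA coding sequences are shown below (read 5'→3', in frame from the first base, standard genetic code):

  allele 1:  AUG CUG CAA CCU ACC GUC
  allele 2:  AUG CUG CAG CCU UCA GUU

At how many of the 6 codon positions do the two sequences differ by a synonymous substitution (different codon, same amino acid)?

Codon 1: AUG Met / AUG Met — identical.
Codon 2: CUG Leu / CUG Leu — identical.
Codon 3: CAA Gln / CAG Gln — synonymous.
Codon 4: CCU Pro / CCU Pro — identical.
Codon 5: ACC Thr / UCA Ser — nonsynonymous.
Codon 6: GUC Val / GUU Val — synonymous.
Synonymous differences: 2.

2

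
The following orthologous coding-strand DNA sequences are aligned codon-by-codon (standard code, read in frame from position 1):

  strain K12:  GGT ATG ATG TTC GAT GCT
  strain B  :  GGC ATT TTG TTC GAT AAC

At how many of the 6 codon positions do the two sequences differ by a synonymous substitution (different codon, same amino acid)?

1

Codon 1: GGT Gly / GGC Gly — synonymous.
Codon 2: ATG Met / ATT Ile — nonsynonymous.
Codon 3: ATG Met / TTG Leu — nonsynonymous.
Codon 4: TTC Phe / TTC Phe — identical.
Codon 5: GAT Asp / GAT Asp — identical.
Codon 6: GCT Ala / AAC Asn — nonsynonymous.
Synonymous differences: 1.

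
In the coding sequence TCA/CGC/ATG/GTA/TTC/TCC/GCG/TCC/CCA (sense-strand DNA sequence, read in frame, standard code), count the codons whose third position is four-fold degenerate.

7

Codon 1 TCA (Ser): third position 4-fold.
Codon 2 CGC (Arg): third position 4-fold.
Codon 3 ATG (Met): third position 1-fold.
Codon 4 GTA (Val): third position 4-fold.
Codon 5 TTC (Phe): third position 2-fold.
Codon 6 TCC (Ser): third position 4-fold.
Codon 7 GCG (Ala): third position 4-fold.
Codon 8 TCC (Ser): third position 4-fold.
Codon 9 CCA (Pro): third position 4-fold.
Four-fold degenerate third positions: 7.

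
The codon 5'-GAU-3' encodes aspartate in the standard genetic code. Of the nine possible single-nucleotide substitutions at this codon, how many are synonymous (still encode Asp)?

Position 1: none → 0 synonymous.
Position 2: none → 0 synonymous.
Position 3: GAC → 1 synonymous.
Total: 0 + 0 + 1 = 1.

1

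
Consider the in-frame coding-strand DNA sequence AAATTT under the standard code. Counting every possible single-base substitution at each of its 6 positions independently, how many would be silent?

2

Codon 1 (AAA, Lys): 1 synonymous substitution.
Codon 2 (TTT, Phe): 1 synonymous substitution.
Total: 1 + 1 = 2.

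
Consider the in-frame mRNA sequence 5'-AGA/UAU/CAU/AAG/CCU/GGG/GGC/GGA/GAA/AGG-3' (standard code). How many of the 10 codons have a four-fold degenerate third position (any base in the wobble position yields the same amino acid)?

Codon 1 AGA (Arg): third position 2-fold.
Codon 2 UAU (Tyr): third position 2-fold.
Codon 3 CAU (His): third position 2-fold.
Codon 4 AAG (Lys): third position 2-fold.
Codon 5 CCU (Pro): third position 4-fold.
Codon 6 GGG (Gly): third position 4-fold.
Codon 7 GGC (Gly): third position 4-fold.
Codon 8 GGA (Gly): third position 4-fold.
Codon 9 GAA (Glu): third position 2-fold.
Codon 10 AGG (Arg): third position 2-fold.
Four-fold degenerate third positions: 4.

4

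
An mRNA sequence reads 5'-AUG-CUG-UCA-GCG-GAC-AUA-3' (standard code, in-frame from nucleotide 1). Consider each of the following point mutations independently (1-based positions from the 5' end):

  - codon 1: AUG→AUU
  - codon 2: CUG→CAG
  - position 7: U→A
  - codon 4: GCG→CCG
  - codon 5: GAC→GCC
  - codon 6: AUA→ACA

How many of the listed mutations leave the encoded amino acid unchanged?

0

Codon 1: AUG (Met) → AUU (Ile) — missense.
Codon 2: CUG (Leu) → CAG (Gln) — missense.
Codon 3: UCA (Ser) → ACA (Thr) — missense.
Codon 4: GCG (Ala) → CCG (Pro) — missense.
Codon 5: GAC (Asp) → GCC (Ala) — missense.
Codon 6: AUA (Ile) → ACA (Thr) — missense.
Synonymous: 0 of 6.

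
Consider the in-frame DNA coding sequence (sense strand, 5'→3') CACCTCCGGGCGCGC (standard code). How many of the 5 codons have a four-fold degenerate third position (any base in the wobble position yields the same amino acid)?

Codon 1 CAC (His): third position 2-fold.
Codon 2 CTC (Leu): third position 4-fold.
Codon 3 CGG (Arg): third position 4-fold.
Codon 4 GCG (Ala): third position 4-fold.
Codon 5 CGC (Arg): third position 4-fold.
Four-fold degenerate third positions: 4.

4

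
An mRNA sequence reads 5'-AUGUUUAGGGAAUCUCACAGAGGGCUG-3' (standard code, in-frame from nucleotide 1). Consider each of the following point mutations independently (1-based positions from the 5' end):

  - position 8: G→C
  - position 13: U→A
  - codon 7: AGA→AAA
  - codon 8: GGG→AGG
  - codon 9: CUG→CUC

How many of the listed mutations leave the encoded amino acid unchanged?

1

Codon 3: AGG (Arg) → ACG (Thr) — missense.
Codon 5: UCU (Ser) → ACU (Thr) — missense.
Codon 7: AGA (Arg) → AAA (Lys) — missense.
Codon 8: GGG (Gly) → AGG (Arg) — missense.
Codon 9: CUG (Leu) → CUC (Leu) — synonymous.
Synonymous: 1 of 5.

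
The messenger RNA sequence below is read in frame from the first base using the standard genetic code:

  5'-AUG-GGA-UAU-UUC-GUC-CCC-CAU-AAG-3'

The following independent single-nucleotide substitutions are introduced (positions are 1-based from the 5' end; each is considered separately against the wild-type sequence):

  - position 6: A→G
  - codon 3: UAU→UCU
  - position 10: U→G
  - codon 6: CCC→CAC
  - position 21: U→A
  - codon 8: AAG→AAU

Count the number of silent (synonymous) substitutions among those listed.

Codon 2: GGA (Gly) → GGG (Gly) — synonymous.
Codon 3: UAU (Tyr) → UCU (Ser) — missense.
Codon 4: UUC (Phe) → GUC (Val) — missense.
Codon 6: CCC (Pro) → CAC (His) — missense.
Codon 7: CAU (His) → CAA (Gln) — missense.
Codon 8: AAG (Lys) → AAU (Asn) — missense.
Synonymous: 1 of 6.

1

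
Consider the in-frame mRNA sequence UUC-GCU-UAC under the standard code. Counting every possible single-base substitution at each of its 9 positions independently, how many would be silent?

Codon 1 (UUC, Phe): 1 synonymous substitution.
Codon 2 (GCU, Ala): 3 synonymous substitutions.
Codon 3 (UAC, Tyr): 1 synonymous substitution.
Total: 1 + 3 + 1 = 5.

5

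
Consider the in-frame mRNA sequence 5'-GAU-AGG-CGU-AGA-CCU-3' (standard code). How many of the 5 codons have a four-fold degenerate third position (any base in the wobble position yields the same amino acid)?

Codon 1 GAU (Asp): third position 2-fold.
Codon 2 AGG (Arg): third position 2-fold.
Codon 3 CGU (Arg): third position 4-fold.
Codon 4 AGA (Arg): third position 2-fold.
Codon 5 CCU (Pro): third position 4-fold.
Four-fold degenerate third positions: 2.

2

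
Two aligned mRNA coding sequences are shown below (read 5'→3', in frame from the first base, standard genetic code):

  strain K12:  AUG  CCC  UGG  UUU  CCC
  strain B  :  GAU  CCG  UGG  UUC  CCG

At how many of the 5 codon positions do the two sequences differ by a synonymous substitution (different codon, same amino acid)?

Codon 1: AUG Met / GAU Asp — nonsynonymous.
Codon 2: CCC Pro / CCG Pro — synonymous.
Codon 3: UGG Trp / UGG Trp — identical.
Codon 4: UUU Phe / UUC Phe — synonymous.
Codon 5: CCC Pro / CCG Pro — synonymous.
Synonymous differences: 3.

3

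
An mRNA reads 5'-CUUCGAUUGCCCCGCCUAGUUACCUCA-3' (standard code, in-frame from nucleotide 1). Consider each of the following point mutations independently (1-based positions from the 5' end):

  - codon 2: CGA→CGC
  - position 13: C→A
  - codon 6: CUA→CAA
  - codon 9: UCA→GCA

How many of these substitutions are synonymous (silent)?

Codon 2: CGA (Arg) → CGC (Arg) — synonymous.
Codon 5: CGC (Arg) → AGC (Ser) — missense.
Codon 6: CUA (Leu) → CAA (Gln) — missense.
Codon 9: UCA (Ser) → GCA (Ala) — missense.
Synonymous: 1 of 4.

1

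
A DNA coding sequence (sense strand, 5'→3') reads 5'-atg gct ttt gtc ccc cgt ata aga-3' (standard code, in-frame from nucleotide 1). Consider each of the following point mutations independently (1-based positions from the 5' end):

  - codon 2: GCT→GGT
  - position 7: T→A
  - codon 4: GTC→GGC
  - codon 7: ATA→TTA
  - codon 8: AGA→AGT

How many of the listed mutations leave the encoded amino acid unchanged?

0

Codon 2: GCT (Ala) → GGT (Gly) — missense.
Codon 3: TTT (Phe) → ATT (Ile) — missense.
Codon 4: GTC (Val) → GGC (Gly) — missense.
Codon 7: ATA (Ile) → TTA (Leu) — missense.
Codon 8: AGA (Arg) → AGT (Ser) — missense.
Synonymous: 0 of 5.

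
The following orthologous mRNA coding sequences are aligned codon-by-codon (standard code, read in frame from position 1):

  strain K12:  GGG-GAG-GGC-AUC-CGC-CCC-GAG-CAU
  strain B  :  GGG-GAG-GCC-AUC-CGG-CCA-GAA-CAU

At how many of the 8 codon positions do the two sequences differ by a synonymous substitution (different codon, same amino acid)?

Codon 1: GGG Gly / GGG Gly — identical.
Codon 2: GAG Glu / GAG Glu — identical.
Codon 3: GGC Gly / GCC Ala — nonsynonymous.
Codon 4: AUC Ile / AUC Ile — identical.
Codon 5: CGC Arg / CGG Arg — synonymous.
Codon 6: CCC Pro / CCA Pro — synonymous.
Codon 7: GAG Glu / GAA Glu — synonymous.
Codon 8: CAU His / CAU His — identical.
Synonymous differences: 3.

3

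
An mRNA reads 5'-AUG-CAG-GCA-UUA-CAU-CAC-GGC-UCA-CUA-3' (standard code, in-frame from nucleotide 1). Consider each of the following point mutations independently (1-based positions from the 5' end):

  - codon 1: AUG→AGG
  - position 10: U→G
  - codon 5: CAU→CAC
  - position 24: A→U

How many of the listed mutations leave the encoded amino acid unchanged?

Codon 1: AUG (Met) → AGG (Arg) — missense.
Codon 4: UUA (Leu) → GUA (Val) — missense.
Codon 5: CAU (His) → CAC (His) — synonymous.
Codon 8: UCA (Ser) → UCU (Ser) — synonymous.
Synonymous: 2 of 4.

2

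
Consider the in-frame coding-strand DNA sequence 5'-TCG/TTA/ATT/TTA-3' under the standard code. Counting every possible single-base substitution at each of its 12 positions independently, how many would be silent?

Codon 1 (TCG, Ser): 3 synonymous substitutions.
Codon 2 (TTA, Leu): 2 synonymous substitutions.
Codon 3 (ATT, Ile): 2 synonymous substitutions.
Codon 4 (TTA, Leu): 2 synonymous substitutions.
Total: 3 + 2 + 2 + 2 = 9.

9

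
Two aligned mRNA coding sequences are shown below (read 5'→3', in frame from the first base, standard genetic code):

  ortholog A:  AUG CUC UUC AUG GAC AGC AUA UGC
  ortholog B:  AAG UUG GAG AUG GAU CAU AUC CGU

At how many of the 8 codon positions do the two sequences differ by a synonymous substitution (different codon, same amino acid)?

Codon 1: AUG Met / AAG Lys — nonsynonymous.
Codon 2: CUC Leu / UUG Leu — synonymous.
Codon 3: UUC Phe / GAG Glu — nonsynonymous.
Codon 4: AUG Met / AUG Met — identical.
Codon 5: GAC Asp / GAU Asp — synonymous.
Codon 6: AGC Ser / CAU His — nonsynonymous.
Codon 7: AUA Ile / AUC Ile — synonymous.
Codon 8: UGC Cys / CGU Arg — nonsynonymous.
Synonymous differences: 3.

3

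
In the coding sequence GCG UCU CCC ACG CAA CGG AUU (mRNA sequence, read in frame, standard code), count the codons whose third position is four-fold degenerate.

Codon 1 GCG (Ala): third position 4-fold.
Codon 2 UCU (Ser): third position 4-fold.
Codon 3 CCC (Pro): third position 4-fold.
Codon 4 ACG (Thr): third position 4-fold.
Codon 5 CAA (Gln): third position 2-fold.
Codon 6 CGG (Arg): third position 4-fold.
Codon 7 AUU (Ile): third position 3-fold.
Four-fold degenerate third positions: 5.

5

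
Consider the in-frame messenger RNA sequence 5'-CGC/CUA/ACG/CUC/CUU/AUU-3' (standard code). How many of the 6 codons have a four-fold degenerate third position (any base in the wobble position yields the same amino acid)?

5

Codon 1 CGC (Arg): third position 4-fold.
Codon 2 CUA (Leu): third position 4-fold.
Codon 3 ACG (Thr): third position 4-fold.
Codon 4 CUC (Leu): third position 4-fold.
Codon 5 CUU (Leu): third position 4-fold.
Codon 6 AUU (Ile): third position 3-fold.
Four-fold degenerate third positions: 5.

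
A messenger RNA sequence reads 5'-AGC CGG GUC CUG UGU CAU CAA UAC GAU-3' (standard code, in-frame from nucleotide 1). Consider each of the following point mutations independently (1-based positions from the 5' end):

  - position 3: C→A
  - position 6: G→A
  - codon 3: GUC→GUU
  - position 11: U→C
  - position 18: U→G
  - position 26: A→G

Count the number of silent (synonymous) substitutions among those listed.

2

Codon 1: AGC (Ser) → AGA (Arg) — missense.
Codon 2: CGG (Arg) → CGA (Arg) — synonymous.
Codon 3: GUC (Val) → GUU (Val) — synonymous.
Codon 4: CUG (Leu) → CCG (Pro) — missense.
Codon 6: CAU (His) → CAG (Gln) — missense.
Codon 9: GAU (Asp) → GGU (Gly) — missense.
Synonymous: 2 of 6.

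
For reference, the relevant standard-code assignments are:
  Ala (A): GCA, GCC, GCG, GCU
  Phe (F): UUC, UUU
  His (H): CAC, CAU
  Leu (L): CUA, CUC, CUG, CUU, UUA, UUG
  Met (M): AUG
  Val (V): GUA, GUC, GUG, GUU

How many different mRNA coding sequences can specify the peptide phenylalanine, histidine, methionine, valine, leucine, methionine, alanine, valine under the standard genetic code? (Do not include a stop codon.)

Phe: 2 codons.
His: 2 codons.
Met: 1 codon.
Val: 4 codons.
Leu: 6 codons.
Met: 1 codon.
Ala: 4 codons.
Val: 4 codons.
2 × 2 × 1 × 4 × 6 × 1 × 4 × 4 = 1536.

1536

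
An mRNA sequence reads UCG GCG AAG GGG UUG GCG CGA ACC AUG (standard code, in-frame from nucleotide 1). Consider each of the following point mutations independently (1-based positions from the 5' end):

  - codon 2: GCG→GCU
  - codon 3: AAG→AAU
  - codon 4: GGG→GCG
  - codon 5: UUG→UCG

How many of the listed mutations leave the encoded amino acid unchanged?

1

Codon 2: GCG (Ala) → GCU (Ala) — synonymous.
Codon 3: AAG (Lys) → AAU (Asn) — missense.
Codon 4: GGG (Gly) → GCG (Ala) — missense.
Codon 5: UUG (Leu) → UCG (Ser) — missense.
Synonymous: 1 of 4.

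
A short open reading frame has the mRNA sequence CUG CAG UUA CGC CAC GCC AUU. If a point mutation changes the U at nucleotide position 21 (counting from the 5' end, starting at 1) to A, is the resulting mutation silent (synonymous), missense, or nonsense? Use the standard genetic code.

Position 21 falls in codon 7: AUU → Ile.
After the substitution the codon is AUA → Ile.
Both encode Ile, so the change is synonymous.

silent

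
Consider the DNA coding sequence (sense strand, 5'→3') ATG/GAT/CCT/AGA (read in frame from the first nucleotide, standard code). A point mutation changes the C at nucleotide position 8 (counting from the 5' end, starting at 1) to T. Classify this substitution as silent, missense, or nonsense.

missense

Position 8 falls in codon 3: CCT → Pro.
After the substitution the codon is CTT → Leu.
Pro ≠ Leu, so this is a missense mutation.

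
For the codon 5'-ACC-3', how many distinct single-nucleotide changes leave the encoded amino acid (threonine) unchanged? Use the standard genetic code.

3

Position 1: none → 0 synonymous.
Position 2: none → 0 synonymous.
Position 3: ACT, ACA, ACG → 3 synonymous.
Total: 0 + 0 + 3 = 3.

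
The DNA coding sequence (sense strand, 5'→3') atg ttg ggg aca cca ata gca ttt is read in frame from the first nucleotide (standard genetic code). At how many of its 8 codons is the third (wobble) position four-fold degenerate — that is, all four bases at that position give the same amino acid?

Codon 1 ATG (Met): third position 1-fold.
Codon 2 TTG (Leu): third position 2-fold.
Codon 3 GGG (Gly): third position 4-fold.
Codon 4 ACA (Thr): third position 4-fold.
Codon 5 CCA (Pro): third position 4-fold.
Codon 6 ATA (Ile): third position 3-fold.
Codon 7 GCA (Ala): third position 4-fold.
Codon 8 TTT (Phe): third position 2-fold.
Four-fold degenerate third positions: 4.

4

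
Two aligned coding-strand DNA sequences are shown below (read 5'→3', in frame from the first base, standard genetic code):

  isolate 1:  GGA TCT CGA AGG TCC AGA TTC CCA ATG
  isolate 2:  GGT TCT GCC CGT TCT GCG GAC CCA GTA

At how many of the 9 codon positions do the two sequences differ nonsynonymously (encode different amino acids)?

Codon 1: GGA Gly / GGT Gly — synonymous.
Codon 2: TCT Ser / TCT Ser — identical.
Codon 3: CGA Arg / GCC Ala — nonsynonymous.
Codon 4: AGG Arg / CGT Arg — synonymous.
Codon 5: TCC Ser / TCT Ser — synonymous.
Codon 6: AGA Arg / GCG Ala — nonsynonymous.
Codon 7: TTC Phe / GAC Asp — nonsynonymous.
Codon 8: CCA Pro / CCA Pro — identical.
Codon 9: ATG Met / GTA Val — nonsynonymous.
Nonsynonymous differences: 4.

4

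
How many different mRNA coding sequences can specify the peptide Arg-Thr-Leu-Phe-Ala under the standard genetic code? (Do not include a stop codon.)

Arg: 6 codons.
Thr: 4 codons.
Leu: 6 codons.
Phe: 2 codons.
Ala: 4 codons.
6 × 4 × 6 × 2 × 4 = 1152.

1152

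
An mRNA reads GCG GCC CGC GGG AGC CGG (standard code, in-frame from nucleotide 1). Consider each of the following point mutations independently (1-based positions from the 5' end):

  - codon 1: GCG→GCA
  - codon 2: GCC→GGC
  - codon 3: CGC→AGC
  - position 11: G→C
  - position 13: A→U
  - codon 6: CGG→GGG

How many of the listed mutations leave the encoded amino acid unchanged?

1

Codon 1: GCG (Ala) → GCA (Ala) — synonymous.
Codon 2: GCC (Ala) → GGC (Gly) — missense.
Codon 3: CGC (Arg) → AGC (Ser) — missense.
Codon 4: GGG (Gly) → GCG (Ala) — missense.
Codon 5: AGC (Ser) → UGC (Cys) — missense.
Codon 6: CGG (Arg) → GGG (Gly) — missense.
Synonymous: 1 of 6.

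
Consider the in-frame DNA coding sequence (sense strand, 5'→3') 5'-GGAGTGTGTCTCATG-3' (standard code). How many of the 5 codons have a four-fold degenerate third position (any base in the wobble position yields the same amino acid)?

Codon 1 GGA (Gly): third position 4-fold.
Codon 2 GTG (Val): third position 4-fold.
Codon 3 TGT (Cys): third position 2-fold.
Codon 4 CTC (Leu): third position 4-fold.
Codon 5 ATG (Met): third position 1-fold.
Four-fold degenerate third positions: 3.

3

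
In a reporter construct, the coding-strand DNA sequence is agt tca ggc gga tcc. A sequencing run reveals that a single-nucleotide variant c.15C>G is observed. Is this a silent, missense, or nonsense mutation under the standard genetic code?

silent

Position 15 falls in codon 5: TCC → Ser.
After the substitution the codon is TCG → Ser.
Both encode Ser, so the change is synonymous.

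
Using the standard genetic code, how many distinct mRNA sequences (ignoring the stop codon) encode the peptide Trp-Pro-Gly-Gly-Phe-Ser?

768

Trp: 1 codon.
Pro: 4 codons.
Gly: 4 codons.
Gly: 4 codons.
Phe: 2 codons.
Ser: 6 codons.
1 × 4 × 4 × 4 × 2 × 6 = 768.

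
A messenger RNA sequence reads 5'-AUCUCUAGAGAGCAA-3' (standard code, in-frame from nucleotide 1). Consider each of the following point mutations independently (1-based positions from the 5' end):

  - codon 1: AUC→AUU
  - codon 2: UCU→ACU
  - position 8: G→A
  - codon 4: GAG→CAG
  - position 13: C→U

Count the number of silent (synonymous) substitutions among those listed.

1

Codon 1: AUC (Ile) → AUU (Ile) — synonymous.
Codon 2: UCU (Ser) → ACU (Thr) — missense.
Codon 3: AGA (Arg) → AAA (Lys) — missense.
Codon 4: GAG (Glu) → CAG (Gln) — missense.
Codon 5: CAA (Gln) → UAA (Stop) — nonsense.
Synonymous: 1 of 5.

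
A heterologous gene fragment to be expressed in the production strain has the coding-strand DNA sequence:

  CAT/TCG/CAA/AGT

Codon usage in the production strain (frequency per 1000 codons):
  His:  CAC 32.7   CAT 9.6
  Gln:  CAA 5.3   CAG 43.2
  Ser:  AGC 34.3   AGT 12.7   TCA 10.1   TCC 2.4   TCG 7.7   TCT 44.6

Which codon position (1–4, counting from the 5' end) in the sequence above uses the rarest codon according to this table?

3

Codon 1 CAT (His): 9.6 per 1000.
Codon 2 TCG (Ser): 7.7 per 1000.
Codon 3 CAA (Gln): 5.3 per 1000.
Codon 4 AGT (Ser): 12.7 per 1000.
Lowest frequency is 5.3 at codon 3.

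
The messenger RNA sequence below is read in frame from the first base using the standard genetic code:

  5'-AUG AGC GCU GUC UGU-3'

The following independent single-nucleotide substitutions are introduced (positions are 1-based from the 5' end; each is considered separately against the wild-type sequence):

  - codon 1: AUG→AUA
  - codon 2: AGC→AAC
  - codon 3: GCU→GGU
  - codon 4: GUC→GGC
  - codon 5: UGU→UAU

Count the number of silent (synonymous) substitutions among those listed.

Codon 1: AUG (Met) → AUA (Ile) — missense.
Codon 2: AGC (Ser) → AAC (Asn) — missense.
Codon 3: GCU (Ala) → GGU (Gly) — missense.
Codon 4: GUC (Val) → GGC (Gly) — missense.
Codon 5: UGU (Cys) → UAU (Tyr) — missense.
Synonymous: 0 of 5.

0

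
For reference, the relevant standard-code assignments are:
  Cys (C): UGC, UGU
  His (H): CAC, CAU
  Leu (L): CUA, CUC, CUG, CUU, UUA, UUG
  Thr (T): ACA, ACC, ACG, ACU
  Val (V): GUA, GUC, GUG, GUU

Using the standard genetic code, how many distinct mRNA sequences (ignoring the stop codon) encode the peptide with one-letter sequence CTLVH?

384

Cys: 2 codons.
Thr: 4 codons.
Leu: 6 codons.
Val: 4 codons.
His: 2 codons.
2 × 4 × 6 × 4 × 2 = 384.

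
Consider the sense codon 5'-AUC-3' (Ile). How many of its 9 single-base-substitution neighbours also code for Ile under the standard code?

2

Position 1: none → 0 synonymous.
Position 2: none → 0 synonymous.
Position 3: AUU, AUA → 2 synonymous.
Total: 0 + 0 + 2 = 2.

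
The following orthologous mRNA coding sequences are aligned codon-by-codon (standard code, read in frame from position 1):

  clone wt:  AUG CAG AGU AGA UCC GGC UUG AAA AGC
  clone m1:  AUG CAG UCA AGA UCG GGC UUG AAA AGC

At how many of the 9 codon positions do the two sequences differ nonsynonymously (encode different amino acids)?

0

Codon 1: AUG Met / AUG Met — identical.
Codon 2: CAG Gln / CAG Gln — identical.
Codon 3: AGU Ser / UCA Ser — synonymous.
Codon 4: AGA Arg / AGA Arg — identical.
Codon 5: UCC Ser / UCG Ser — synonymous.
Codon 6: GGC Gly / GGC Gly — identical.
Codon 7: UUG Leu / UUG Leu — identical.
Codon 8: AAA Lys / AAA Lys — identical.
Codon 9: AGC Ser / AGC Ser — identical.
Nonsynonymous differences: 0.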